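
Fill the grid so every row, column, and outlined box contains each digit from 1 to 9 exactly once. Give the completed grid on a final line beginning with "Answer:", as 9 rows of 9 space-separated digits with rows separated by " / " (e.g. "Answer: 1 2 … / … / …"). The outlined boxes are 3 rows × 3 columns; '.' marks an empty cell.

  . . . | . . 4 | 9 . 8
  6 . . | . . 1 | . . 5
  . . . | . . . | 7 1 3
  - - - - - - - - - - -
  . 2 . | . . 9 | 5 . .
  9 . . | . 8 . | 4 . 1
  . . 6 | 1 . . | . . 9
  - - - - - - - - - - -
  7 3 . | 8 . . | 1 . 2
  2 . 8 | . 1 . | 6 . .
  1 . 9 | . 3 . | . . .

Step 1. [r6c7∈{2,3,8}] col 7 places 3 nowhere but r6c7. So r6c7=3.
Step 2. [r5c6∈{2,3,5,6,7}] col 6 places 3 nowhere but r5c6. So r5c6=3.
Step 3. [r2c8∈{2,4}] box 3 places 4 nowhere but r2c8, so r2c8=4.
Step 4. [r1c8∈{2,6}] 6 has one home in box 3: r1c8 ⇒ r1c8=6.
Step 5. [r5c4∈{2,5,6,7}] in row 5, 6 fits only at r5c4, so r5c4=6.
Step 6. [r2c2∈{7,8,9}] r2c2 is the only open cell in row 2 admitting 8. So r2c2=8.
Step 7. [r4c3∈{1,3,4,7}] row 4 places 1 nowhere but r4c3, so r4c3=1.
Step 8. [r3c2∈{4,5,9}] col 2 places 9 nowhere but r3c2, so r3c2=9.
Step 9. [r8c8∈{3,5,7,9}] across row 8, 3 lands solely at r8c8, so r8c8=3.
Step 10. [r8c4∈{4,5,7,9}] 9 has one home in row 8: r8c4. So r8c4=9.
Step 11. [r2c7∈{2}] r2c7's peers cover all but 2 ⇒ r2c7=2.
Step 12. [r4c1∈{3,4,8}] r4c1 is the only open cell in row 4 admitting 3, so r4c1=3.
Step 13. [r1c1∈{5}] nothing but 5 survives at r1c1, so r1c1=5.
Step 14. [r9c2∈{4,5,6}] col 2 places 6 nowhere but r9c2. So r9c2=6.
Step 15. [r3c6∈{2,5,6,8}] r3c6 is the only open cell in row 3 admitting 8, so r3c6=8.
Step 16. [r3c5∈{2,5,6}] r3c5 is the only open cell in row 3 admitting 6, so r3c5=6.
Step 17. [r4c8∈{7,8}] row 4 places 8 nowhere but r4c8. So r4c8=8.
Step 18. [r3c1∈{4}] r3c1 has the single candidate 4 ⇒ r3c1=4.
Step 19. [r6c2∈{4,5,7}] in box 4, 4 fits only at r6c2 ⇒ r6c2=4.
Step 20. [r8c2∈{5}] r8c2 has the single candidate 5. So r8c2=5.
Step 21. [r8c6∈{7}] r8c6 is down to just 7, so r8c6=7.
Step 22. [r5c2∈{7}] r5c2's peers cover all but 7 ⇒ r5c2=7.
Step 23. [r3c3∈{2}] r3c3 has the single candidate 2. So r3c3=2.
Step 24. [r6c8∈{2,7}] within box 5, every 2-candidate lies in row 6. So r6c8≠2.
Step 25. [r6c8∈{7}] r6c8 is down to just 7 ⇒ r6c8=7.
Step 26. [r9c8∈{5}] r9c8 has the single candidate 5 ⇒ r9c8=5.
Step 27. [r9c6∈{2}] nothing but 2 survives at r9c6, so r9c6=2.
Step 28. [r1c4∈{2,3,7}] 2 has one home in col 4: r1c4 ⇒ r1c4=2.
Step 29. [r1c5∈{7}] nothing but 7 survives at r1c5 ⇒ r1c5=7.
Step 30. [r9c4∈{4}] nothing but 4 survives at r9c4. So r9c4=4.
Step 31. [r7c5∈{5}] only 5 remains possible at r7c5. So r7c5=5.
Step 32. [r2c3∈{3,7}] 7 has one home in row 2: r2c3. So r2c3=7.
Step 33. [r7c8∈{9}] r7c8's peers cover all but 9. So r7c8=9.
Step 34. [r6c5∈{2}] r6c5's peers cover all but 2. So r6c5=2.
Step 35. [r2c5∈{9}] r2c5's peers cover all but 9. So r2c5=9.
Step 36. [r6c6∈{5}] only 5 remains possible at r6c6, so r6c6=5.
Step 37. [r6c1∈{8}] r6c1 has the single candidate 8, so r6c1=8.
Step 38. [r5c8∈{2}] nothing but 2 survives at r5c8, so r5c8=2.
Step 39. [r9c7∈{8}] r9c7's peers cover all but 8 ⇒ r9c7=8.
Step 40. [r4c9∈{6}] nothing but 6 survives at r4c9. So r4c9=6.
Step 41. [r3c4∈{5}] r3c4 has the single candidate 5. So r3c4=5.
Step 42. [r7c6∈{6}] r7c6 is down to just 6, so r7c6=6.
Step 43. [r5c3∈{5}] only 5 remains possible at r5c3, so r5c3=5.
Step 44. [r7c3∈{4}] nothing but 4 survives at r7c3, so r7c3=4.
Step 45. [r2c4∈{3}] r2c4 is down to just 3 ⇒ r2c4=3.
Step 46. [r4c5∈{4}] r4c5's peers cover all but 4 ⇒ r4c5=4.
Step 47. [r8c9∈{4}] only 4 remains possible at r8c9, so r8c9=4.
Step 48. [r9c9∈{7}] r9c9 has the single candidate 7, so r9c9=7.
Step 49. [r1c3∈{3}] nothing but 3 survives at r1c3. So r1c3=3.
Step 50. [r1c2∈{1}] nothing but 1 survives at r1c2. So r1c2=1.
Step 51. [r4c4∈{7}] r4c4 has the single candidate 7. So r4c4=7.

Answer: 5 1 3 2 7 4 9 6 8 / 6 8 7 3 9 1 2 4 5 / 4 9 2 5 6 8 7 1 3 / 3 2 1 7 4 9 5 8 6 / 9 7 5 6 8 3 4 2 1 / 8 4 6 1 2 5 3 7 9 / 7 3 4 8 5 6 1 9 2 / 2 5 8 9 1 7 6 3 4 / 1 6 9 4 3 2 8 5 7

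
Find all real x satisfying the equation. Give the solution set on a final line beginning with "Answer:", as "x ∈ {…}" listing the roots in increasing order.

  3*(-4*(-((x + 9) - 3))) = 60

Step 1. [3*(-4*(-((x + 9) - 3))) = 60] divide by the outer 3 ⇒ div: -4*(-((x + 9) - 3)) = 20.
Step 2. [-4*(-((x + 9) - 3)) = 20] leading coefficient -4: divide by -4, so div: -((x + 9) - 3) = -5.
Step 3. [-((x + 9) - 3) = -5] LHS negated; negate both sides ⇒ neg: (x + 9) - 3 = 5.
Step 4. [(x + 9) - 3 = 5] the outer -3 inverts by adding 3, so sub: x + 9 = 8.
Step 5. [x + 9 = 8] the outer +9 inverts by subtracting 9 ⇒ sub: x = -1.

Answer: x ∈ {-1}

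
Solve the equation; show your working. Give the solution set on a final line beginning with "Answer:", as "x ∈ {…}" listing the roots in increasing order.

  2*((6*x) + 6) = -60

Step 1. [2*((6*x) + 6) = -60] leading coefficient 2: divide by 2 ⇒ div: (6*x) + 6 = -30.
Step 2. [(6*x) + 6 = -30] common factor 6 (LHS and -30) — divide through. So factor: x + 1 = -5.
Step 3. [x + 1 = -5] the outer +1 inverts by subtracting 1, so sub: x = -6.

Answer: x ∈ {-6}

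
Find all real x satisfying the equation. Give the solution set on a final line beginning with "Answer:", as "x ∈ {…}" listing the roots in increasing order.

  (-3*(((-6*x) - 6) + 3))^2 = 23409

Step 1. [(-3*(((-6*x) - 6) + 3))^2 = 23409] √ both sides: 23409 ≥ 0 gives two branches ⇒ sqrt: -3*(((-6*x) - 6) + 3) = 153 or -153.
Step 2. [-3*(((-6*x) - 6) + 3) = 153 or -153] -3 out front; divide by -3 ⇒ div: ((-6*x) - 6) + 3 = -51 or 51.
Step 3. [((-6*x) - 6) + 3 = -51 or 51] 3 comes off first (subtract 3), so sub: (-6*x) - 6 = -54 or 48.
Step 4. [(-6*x) - 6 = -54 or 48] -6 | LHS and -6 | -54 or 48: pull -6 out ⇒ factor: x + 1 = 9 or -8.
Step 5. [x + 1 = 9 or -8] +1 is outermost — subtract 1 both sides, so sub: x = 8 or -9.

Answer: x ∈ {-9, 8}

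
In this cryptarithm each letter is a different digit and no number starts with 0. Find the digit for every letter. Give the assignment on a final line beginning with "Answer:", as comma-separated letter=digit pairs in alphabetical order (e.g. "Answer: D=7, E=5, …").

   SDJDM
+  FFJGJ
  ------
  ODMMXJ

Step 1. [col 1: M + J ≡ J (mod 10)] from column 1 (nothing yet, carry-in 0, all letters distinct, none taken yet): M must equal 0, so M=0.
Step 2. [O] adding two 5-digit numbers gives at most 5+1 digits, and here it does — O is that final carry and must be 1 ⇒ O=1.
Step 3. [col 1: M + J ≡ J (mod 10)] J=5 is one option consistent with column 1 (M + J ≡ J (mod 10), carry-in 0) — take it. So J=5.
Step 4. [col 2: D + G ≡ X (mod 10)] X=8 is one option consistent with column 2 (D + G ≡ X (mod 10), carry-in 0) — take it. So X=8.
Step 5. [col 2: D + G ≡ X (mod 10)] several values work for D in column 2 (D + G ≡ X (mod 10), carry-in 0); try D=2. So D=2.
Step 6. [col 2: D + G ≡ X (mod 10)] column 2 reads D+G+carry(0)=X with D=2, X=8; with digits 0,1,2,5,8 already taken and all letters distinct, the only value for G is 6, so G=6.
Step 7. [col 4: D + F ≡ M (mod 10)] from column 4 (D=2, M=0, carry-in 1, digits 0,1,2,5,6,8 already taken and all letters distinct): F must equal 7. So F=7.
Step 8. [col 5: S + F ≡ D (mod 10)] from column 5 (F=7, D=2, carry-in 1, digits 0,1,2,5,6,7,8 already taken and all letters distinct): S must equal 4. So S=4.

Answer: D=2, F=7, G=6, J=5, M=0, O=1, S=4, X=8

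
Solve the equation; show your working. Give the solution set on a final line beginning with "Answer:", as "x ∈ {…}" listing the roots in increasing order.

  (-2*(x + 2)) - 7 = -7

Step 1. [(-2*(x + 2)) - 7 = -7] add 7: x sits inside (… - 7). So sub: -2*(x + 2) = 0.
Step 2. [-2*(x + 2) = 0] -2·(inner) — divide through by -2. So div: x + 2 = 0.
Step 3. [x + 2 = 0] 2 comes off first (subtract 2), so sub: x = -2.

Answer: x ∈ {-2}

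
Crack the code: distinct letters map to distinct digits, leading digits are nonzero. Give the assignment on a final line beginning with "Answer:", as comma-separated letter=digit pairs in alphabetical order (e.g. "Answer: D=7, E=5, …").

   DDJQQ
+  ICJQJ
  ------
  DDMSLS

Step 1. [col 1: Q + J ≡ S (mod 10)] several values work for Q in column 1 (Q + J ≡ S (mod 10), carry-in 0); try Q=7, so Q=7.
Step 2. [col 1: Q + J ≡ S (mod 10)] column 1 (Q + J ≡ S (mod 10), carry-in 0) doesn't pin S yet; pick S=3 and continue ⇒ S=3.
Step 3. [col 1: Q + J ≡ S (mod 10)] column 1 reads Q+J+carry(0)=S with Q=7, S=3; with digits 3,7 already taken and all letters distinct, the only value for J is 6 ⇒ J=6.
Step 4. [D] the sum has 6 digits but both addends have 5; that extra leading digit D is the final carry, namely 1 ⇒ D=1.
Step 5. [col 2: Q + Q ≡ L (mod 10)] column 2: given Q=7, carry-in 1, and digits 1,3,6,7 already taken and all letters distinct, Q+Q≡L (mod 10) forces L=5, so L=5.
Step 6. [col 4: D + C ≡ M (mod 10)] several values work for C in column 4 (D + C ≡ M (mod 10), carry-in 1); try C=8 ⇒ C=8.
Step 7. [col 4: D + C ≡ M (mod 10)] column 4: given D=1, C=8, carry-in 1, and digits 1,3,5,6,7,8 already taken and all letters distinct, D+C≡M (mod 10) forces M=0 ⇒ M=0.
Step 8. [col 5: D + I ≡ D (mod 10)] from column 5 (D=1, carry-in 1, digits 0,1,3,5,6,7,8 already taken and all letters distinct): I must equal 9. So I=9.

Answer: C=8, D=1, I=9, J=6, L=5, M=0, Q=7, S=3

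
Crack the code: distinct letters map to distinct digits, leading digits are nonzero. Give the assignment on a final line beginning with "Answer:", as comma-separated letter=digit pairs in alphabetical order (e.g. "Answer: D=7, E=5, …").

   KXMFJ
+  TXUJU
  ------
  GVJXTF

Step 1. [col 1: J + U ≡ F (mod 10)] column 1 (J + U ≡ F (mod 10), carry-in 0) doesn't pin J yet; pick J=5 and continue. So J=5.
Step 2. [G] G is the leading digit of a 6-digit sum of two 5-digit numbers; the final carry is exactly 1, so G=1.
Step 3. [col 1: J + U ≡ F (mod 10)] several values work for U in column 1 (J + U ≡ F (mod 10), carry-in 0); try U=8, so U=8.
Step 4. [col 1: J + U ≡ F (mod 10)] column 1 reads J+U+carry(0)=F with J=5, U=8; with digits 1,5,8 already taken and all letters distinct, the only value for F is 3, so F=3.
Step 5. [col 2: F + J ≡ T (mod 10)] column 2: given F=3, J=5, carry-in 1, and digits 1,3,5,8 already taken and all letters distinct, F+J≡T (mod 10) forces T=9. So T=9.
Step 6. [col 3: M + U ≡ X (mod 10)] M=4 is one option consistent with column 3 (M + U ≡ X (mod 10), carry-in 0) — take it. So M=4.
Step 7. [col 3: M + U ≡ X (mod 10)] column 3: given M=4, U=8, carry-in 0, and digits 1,3,4,5,8,9 already taken and all letters distinct, M+U≡X (mod 10) forces X=2. So X=2.
Step 8. [col 5: K + T ≡ V (mod 10)] column 5: given T=9, carry-in 0, and digits 1,2,3,4,5,8,9 already taken and all letters distinct, K+T≡V (mod 10) forces K=7 ⇒ K=7.
Step 9. [col 5: K + T ≡ V (mod 10)] from column 5 (K=7, T=9, carry-in 0, digits 1,2,3,4,5,7,8,9 already taken and all letters distinct): V must equal 6 ⇒ V=6.

Answer: F=3, G=1, J=5, K=7, M=4, T=9, U=8, V=6, X=2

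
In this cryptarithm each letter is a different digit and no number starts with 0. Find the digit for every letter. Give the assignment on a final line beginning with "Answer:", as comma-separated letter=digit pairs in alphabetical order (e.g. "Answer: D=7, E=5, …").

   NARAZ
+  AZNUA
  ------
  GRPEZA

Step 1. [col 1: Z + A ≡ A (mod 10)] from column 1 (nothing yet, carry-in 0, all letters distinct, none taken yet): Z must equal 0. So Z=0.
Step 2. [G] adding two 5-digit numbers gives at most 5+1 digits, and here it does — G is that final carry and must be 1, so G=1.
Step 3. [col 1: Z + A ≡ A (mod 10)] several values work for A in column 1 (Z + A ≡ A (mod 10), carry-in 0); try A=8 ⇒ A=8.
Step 4. [col 2: A + U ≡ Z (mod 10)] in column 2 we have A+U≡Z with carry-in 0; given A=8, Z=0 and digits 0,1,8 already taken and all letters distinct, that pins U to 2, so U=2.
Step 5. [col 3: R + N ≡ E (mod 10)] no forcing yet in column 3 (carry-in 1); E=3 is free and consistent — try it. So E=3.
Step 6. [col 3: R + N ≡ E (mod 10)] N=7 is one option consistent with column 3 (R + N ≡ E (mod 10), carry-in 1) — take it. So N=7.
Step 7. [col 3: R + N ≡ E (mod 10)] in column 3 we have R+N≡E with carry-in 1; given N=7, E=3 and digits 0,1,2,3,7,8 already taken and all letters distinct, that pins R to 5. So R=5.
Step 8. [col 4: A + Z ≡ P (mod 10)] column 4 reads A+Z+carry(1)=P with A=8, Z=0; with digits 0,1,2,3,5,7,8 already taken and all letters distinct, the only value for P is 9 ⇒ P=9.

Answer: A=8, E=3, G=1, N=7, P=9, R=5, U=2, Z=0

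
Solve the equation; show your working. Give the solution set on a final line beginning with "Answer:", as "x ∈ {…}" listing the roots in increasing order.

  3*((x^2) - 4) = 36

Step 1. [3*((x^2) - 4) = 36] 3 out front; divide by 3, so div: (x^2) - 4 = 12.
Step 2. [(x^2) - 4 = 12] -4 is outermost — add 4 both sides, so sub: x^2 = 16.
Step 3. [x^2 = 16] √ both sides: 16 ≥ 0 gives two branches, so sqrt: x = 4 or -4.

Answer: x ∈ {-4, 4}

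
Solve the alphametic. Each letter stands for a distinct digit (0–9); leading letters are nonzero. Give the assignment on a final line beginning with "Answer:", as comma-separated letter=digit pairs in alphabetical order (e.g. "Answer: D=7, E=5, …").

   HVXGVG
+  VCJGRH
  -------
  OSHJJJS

Step 1. [col 1: G + H ≡ S (mod 10)] several values work for S in column 1 (G + H ≡ S (mod 10), carry-in 0); try S=0. So S=0.
Step 2. [col 1: G + H ≡ S (mod 10)] several values work for H in column 1 (G + H ≡ S (mod 10), carry-in 0); try H=4 ⇒ H=4.
Step 3. [O] the sum has 7 digits but both addends have 6; that extra leading digit O is the final carry, namely 1 ⇒ O=1.
Step 4. [col 1: G + H ≡ S (mod 10)] column 1: given H=4, S=0, carry-in 0, and digits 0,1,4 already taken and all letters distinct, G+H≡S (mod 10) forces G=6. So G=6.
Step 5. [col 2: V + R ≡ J (mod 10)] several values work for V in column 2 (V + R ≡ J (mod 10), carry-in 1); try V=5, so V=5.
Step 6. [col 2: V + R ≡ J (mod 10)] no forcing yet in column 2 (carry-in 1); R=7 is free and consistent — try it. So R=7.
Step 7. [col 2: V + R ≡ J (mod 10)] in column 2 we have V+R≡J with carry-in 1; given V=5, R=7 and digits 0,1,4,5,6,7 already taken and all letters distinct, that pins J to 3, so J=3.
Step 8. [col 4: X + J ≡ J (mod 10)] column 4 reads X+J+carry(1)=J with J=3; with digits 0,1,3,4,5,6,7 already taken and all letters distinct, the only value for X is 9. So X=9.
Step 9. [col 5: V + C ≡ H (mod 10)] in column 5 we have V+C≡H with carry-in 1; given V=5, H=4 and digits 0,1,3,4,5,6,7,9 already taken and all letters distinct, that pins C to 8, so C=8.

Answer: C=8, G=6, H=4, J=3, O=1, R=7, S=0, V=5, X=9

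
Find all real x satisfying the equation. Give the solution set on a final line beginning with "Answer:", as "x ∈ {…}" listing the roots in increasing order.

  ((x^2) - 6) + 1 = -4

Step 1. [((x^2) - 6) + 1 = -4] subtract 1: x sits inside (… + 1) ⇒ sub: (x^2) - 6 = -5.
Step 2. [(x^2) - 6 = -5] the outer -6 inverts by adding 6, so sub: x^2 = 1.
Step 3. [x^2 = 1] √ both sides: 1 ≥ 0 gives two branches, so sqrt: x = 1 or -1.

Answer: x ∈ {-1, 1}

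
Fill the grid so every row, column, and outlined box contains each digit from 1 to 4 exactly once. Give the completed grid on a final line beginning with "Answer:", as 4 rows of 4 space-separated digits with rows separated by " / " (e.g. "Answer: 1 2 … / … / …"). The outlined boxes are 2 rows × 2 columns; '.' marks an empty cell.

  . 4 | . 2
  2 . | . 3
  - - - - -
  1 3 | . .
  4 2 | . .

Step 1. [r2c3∈{1,4}] across row 2, 4 lands solely at r2c3 ⇒ r2c3=4.
Step 2. [r4c3∈{1,3}] r4c3 is the only open cell in row 4 admitting 3 ⇒ r4c3=3.
Step 3. [r3c3∈{2}] only 2 remains possible at r3c3. So r3c3=2.
Step 4. [r1c3∈{1}] r1c3 is down to just 1. So r1c3=1.
Step 5. [r1c1∈{3}] r1c1's peers cover all but 3. So r1c1=3.
Step 6. [r2c2∈{1}] only 1 remains possible at r2c2, so r2c2=1.
Step 7. [r4c4∈{1}] r4c4 is down to just 1. So r4c4=1.
Step 8. [r3c4∈{4}] only 4 remains possible at r3c4, so r3c4=4.

Answer: 3 4 1 2 / 2 1 4 3 / 1 3 2 4 / 4 2 3 1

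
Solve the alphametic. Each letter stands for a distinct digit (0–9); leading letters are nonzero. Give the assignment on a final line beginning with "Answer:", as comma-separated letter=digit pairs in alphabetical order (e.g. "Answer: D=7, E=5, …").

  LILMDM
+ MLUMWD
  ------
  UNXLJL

Step 1. [col 1: M + D ≡ L (mod 10)] column 1 (M + D ≡ L (mod 10), carry-in 0) doesn't pin L yet; pick L=3 and continue ⇒ L=3.
Step 2. [col 1: M + D ≡ L (mod 10)] M=1 is one option consistent with column 1 (M + D ≡ L (mod 10), carry-in 0) — take it. So M=1.
Step 3. [col 1: M + D ≡ L (mod 10)] from column 1 (M=1, L=3, carry-in 0, digits 1,3 already taken and all letters distinct): D must equal 2, so D=2.
Step 4. [col 2: D + W ≡ J (mod 10)] column 2 (D + W ≡ J (mod 10), carry-in 0) doesn't pin J yet; pick J=0 and continue ⇒ J=0.
Step 5. [col 2: D + W ≡ J (mod 10)] in column 2 we have D+W≡J with carry-in 0; given D=2, J=0 and digits 0,1,2,3 already taken and all letters distinct, that pins W to 8, so W=8.
Step 6. [col 4: L + U ≡ X (mod 10)] several values work for X in column 4 (L + U ≡ X (mod 10), carry-in 0); try X=7. So X=7.
Step 7. [col 4: L + U ≡ X (mod 10)] in column 4 we have L+U≡X with carry-in 0; given L=3, X=7 and digits 0,1,2,3,7,8 already taken and all letters distinct, that pins U to 4 ⇒ U=4.
Step 8. [col 5: I + L ≡ N (mod 10)] from column 5 (L=3, carry-in 0, digits 0,1,2,3,4,7,8 already taken and all letters distinct): I must equal 6. So I=6.
Step 9. [col 5: I + L ≡ N (mod 10)] from column 5 (I=6, L=3, carry-in 0, digits 0,1,2,3,4,6,7,8 already taken and all letters distinct): N must equal 9. So N=9.

Answer: D=2, I=6, J=0, L=3, M=1, N=9, U=4, W=8, X=7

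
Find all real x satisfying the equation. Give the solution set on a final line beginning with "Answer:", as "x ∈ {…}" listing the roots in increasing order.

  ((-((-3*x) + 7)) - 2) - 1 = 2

Step 1. [((-((-3*x) + 7)) - 2) - 1 = 2] the outer -1 inverts by adding 1, so sub: (-((-3*x) + 7)) - 2 = 3.
Step 2. [(-((-3*x) + 7)) - 2 = 3] peel the -2: add 2 from each side ⇒ sub: -((-3*x) + 7) = 5.
Step 3. [-((-3*x) + 7) = 5] flip signs both sides ⇒ neg: (-3*x) + 7 = -5.
Step 4. [(-3*x) + 7 = -5] 7 comes off first (subtract 7) ⇒ sub: -3*x = -12.
Step 5. [-3*x = -12] -3·(inner) — divide through by -3, so div: x = 4.

Answer: x ∈ {4}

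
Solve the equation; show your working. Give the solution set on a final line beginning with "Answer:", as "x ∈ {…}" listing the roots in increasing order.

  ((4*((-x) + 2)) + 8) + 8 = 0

Step 1. [((4*((-x) + 2)) + 8) + 8 = 0] +8 is outermost — subtract 8 both sides ⇒ sub: (4*((-x) + 2)) + 8 = -8.
Step 2. [(4*((-x) + 2)) + 8 = -8] +8 is outermost — subtract 8 both sides ⇒ sub: 4*((-x) + 2) = -16.
Step 3. [4*((-x) + 2) = -16] leading coefficient 4: divide by 4. So div: (-x) + 2 = -4.
Step 4. [(-x) + 2 = -4] +2 is outermost — subtract 2 both sides. So sub: -x = -6.
Step 5. [-x = -6] LHS negated; negate both sides ⇒ neg: x = 6.

Answer: x ∈ {6}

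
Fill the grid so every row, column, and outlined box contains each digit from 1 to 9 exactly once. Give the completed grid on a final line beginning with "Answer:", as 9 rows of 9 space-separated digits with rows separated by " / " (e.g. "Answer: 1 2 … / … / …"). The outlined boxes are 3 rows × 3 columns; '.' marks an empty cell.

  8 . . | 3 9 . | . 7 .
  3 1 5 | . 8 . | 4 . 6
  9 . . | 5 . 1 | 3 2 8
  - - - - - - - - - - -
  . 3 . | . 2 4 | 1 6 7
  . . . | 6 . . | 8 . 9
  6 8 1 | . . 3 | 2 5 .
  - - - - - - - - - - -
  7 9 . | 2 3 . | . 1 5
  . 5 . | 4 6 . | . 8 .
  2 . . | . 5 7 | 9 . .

Step 1. [r7c3∈{4,6,8}] 4 has one home in row 7: r7c3 ⇒ r7c3=4.
Step 2. [r1c2∈{2,4,6}] 4 has one home in row 1: r1c2. So r1c2=4.
Step 3. [r6c5∈{7}] r6c5 is down to just 7, so r6c5=7.
Step 4. [r1c3∈{2,6}] in box 1, 2 fits only at r1c3 ⇒ r1c3=2.
Step 5. [r9c3∈{3,6,8}] 8 has one home in col 3: r9c3, so r9c3=8.
Step 6. [r5c3∈{7}] r5c3's peers cover all but 7. So r5c3=7.
Step 7. [r6c9∈{4}] r6c9's peers cover all but 4 ⇒ r6c9=4.
Step 8. [r9c9∈{3}] only 3 remains possible at r9c9 ⇒ r9c9=3.
Step 9. [r9c2∈{6}] only 6 remains possible at r9c2 ⇒ r9c2=6.
Step 10. [r5c6∈{5}] r5c6 is down to just 5 ⇒ r5c6=5.
Step 11. [r4c3∈{9}] r4c3 is down to just 9, so r4c3=9.
Step 12. [r4c4∈{8}] nothing but 8 survives at r4c4 ⇒ r4c4=8.
Step 13. [r8c9∈{2}] nothing but 2 survives at r8c9, so r8c9=2.
Step 14. [r5c5∈{1}] r5c5 has the single candidate 1. So r5c5=1.
Step 15. [r8c7∈{7}] nothing but 7 survives at r8c7, so r8c7=7.
Step 16. [r4c1∈{5}] r4c1 is down to just 5, so r4c1=5.
Step 17. [r3c5∈{4}] r3c5 is down to just 4 ⇒ r3c5=4.
Step 18. [r3c3∈{6}] only 6 remains possible at r3c3 ⇒ r3c3=6.
Step 19. [r8c6∈{9}] r8c6's peers cover all but 9 ⇒ r8c6=9.
Step 20. [r6c4∈{9}] r6c4 has the single candidate 9. So r6c4=9.
Step 21. [r2c4∈{7}] nothing but 7 survives at r2c4 ⇒ r2c4=7.
Step 22. [r1c6∈{6}] only 6 remains possible at r1c6. So r1c6=6.
Step 23. [r9c4∈{1}] r9c4's peers cover all but 1 ⇒ r9c4=1.
Step 24. [r7c7∈{6}] nothing but 6 survives at r7c7. So r7c7=6.
Step 25. [r2c8∈{9}] r2c8's peers cover all but 9, so r2c8=9.
Step 26. [r5c1∈{4}] r5c1 has the single candidate 4. So r5c1=4.
Step 27. [r8c1∈{1}] nothing but 1 survives at r8c1. So r8c1=1.
Step 28. [r1c9∈{1}] only 1 remains possible at r1c9, so r1c9=1.
Step 29. [r2c6∈{2}] nothing but 2 survives at r2c6. So r2c6=2.
Step 30. [r5c2∈{2}] r5c2 has the single candidate 2 ⇒ r5c2=2.
Step 31. [r9c8∈{4}] only 4 remains possible at r9c8, so r9c8=4.
Step 32. [r3c2∈{7}] r3c2 has the single candidate 7. So r3c2=7.
Step 33. [r1c7∈{5}] only 5 remains possible at r1c7 ⇒ r1c7=5.
Step 34. [r8c3∈{3}] r8c3 is down to just 3. So r8c3=3.
Step 35. [r5c8∈{3}] nothing but 3 survives at r5c8, so r5c8=3.
Step 36. [r7c6∈{8}] r7c6's peers cover all but 8, so r7c6=8.

Answer: 8 4 2 3 9 6 5 7 1 / 3 1 5 7 8 2 4 9 6 / 9 7 6 5 4 1 3 2 8 / 5 3 9 8 2 4 1 6 7 / 4 2 7 6 1 5 8 3 9 / 6 8 1 9 7 3 2 5 4 / 7 9 4 2 3 8 6 1 5 / 1 5 3 4 6 9 7 8 2 / 2 6 8 1 5 7 9 4 3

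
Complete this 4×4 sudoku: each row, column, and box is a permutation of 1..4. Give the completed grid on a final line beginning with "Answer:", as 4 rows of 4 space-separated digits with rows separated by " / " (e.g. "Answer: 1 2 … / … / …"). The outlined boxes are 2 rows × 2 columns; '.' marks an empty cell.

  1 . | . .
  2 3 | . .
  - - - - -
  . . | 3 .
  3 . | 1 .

Step 1. [r1c2∈{4}] r1c2 is down to just 4 ⇒ r1c2=4.
Step 2. [r4c4∈{2,4}] row 4 places 4 nowhere but r4c4, so r4c4=4.
Step 3. [r3c4∈{2}] r3c4's peers cover all but 2. So r3c4=2.
Step 4. [r2c4∈{1}] r2c4 is down to just 1, so r2c4=1.
Step 5. [r3c2∈{1}] r3c2 is down to just 1. So r3c2=1.
Step 6. [r1c4∈{3}] nothing but 3 survives at r1c4, so r1c4=3.
Step 7. [r4c2∈{2}] r4c2 is down to just 2 ⇒ r4c2=2.
Step 8. [r2c3∈{4}] r2c3's peers cover all but 4, so r2c3=4.
Step 9. [r1c3∈{2}] r1c3 has the single candidate 2 ⇒ r1c3=2.
Step 10. [r3c1∈{4}] nothing but 4 survives at r3c1. So r3c1=4.

Answer: 1 4 2 3 / 2 3 4 1 / 4 1 3 2 / 3 2 1 4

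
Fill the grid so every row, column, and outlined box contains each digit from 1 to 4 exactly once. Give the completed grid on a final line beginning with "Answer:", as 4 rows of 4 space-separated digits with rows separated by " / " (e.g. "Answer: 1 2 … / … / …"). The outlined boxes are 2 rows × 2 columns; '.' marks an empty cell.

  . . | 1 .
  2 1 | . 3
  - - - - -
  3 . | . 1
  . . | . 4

Step 1. [r3c3∈{2}] r3c3's peers cover all but 2 ⇒ r3c3=2.
Step 2. [r1c1∈{4}] r1c1 has the single candidate 4. So r1c1=4.
Step 3. [r1c2∈{3}] r1c2 is down to just 3. So r1c2=3.
Step 4. [r3c2∈{4}] r3c2 is down to just 4 ⇒ r3c2=4.
Step 5. [r2c3∈{4}] only 4 remains possible at r2c3, so r2c3=4.
Step 6. [r4c2∈{2}] r4c2 is down to just 2, so r4c2=2.
Step 7. [r4c1∈{1}] r4c1 has the single candidate 1. So r4c1=1.
Step 8. [r1c4∈{2}] only 2 remains possible at r1c4. So r1c4=2.
Step 9. [r4c3∈{3}] only 3 remains possible at r4c3. So r4c3=3.

Answer: 4 3 1 2 / 2 1 4 3 / 3 4 2 1 / 1 2 3 4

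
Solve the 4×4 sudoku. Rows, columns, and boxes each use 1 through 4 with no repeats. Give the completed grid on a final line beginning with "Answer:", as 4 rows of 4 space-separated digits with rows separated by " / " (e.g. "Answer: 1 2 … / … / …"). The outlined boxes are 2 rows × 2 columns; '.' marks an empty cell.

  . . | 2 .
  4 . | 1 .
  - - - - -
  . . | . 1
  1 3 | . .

Step 1. [r3c2∈{2,4}] r3c2 is the only open cell in col 2 admitting 4 ⇒ r3c2=4.
Step 2. [r1c4∈{3,4}] r1c4 is the only open cell in row 1 admitting 4. So r1c4=4.
Step 3. [r2c4∈{3}] r2c4's peers cover all but 3 ⇒ r2c4=3.
Step 4. [r4c4∈{2}] nothing but 2 survives at r4c4 ⇒ r4c4=2.
Step 5. [r1c2∈{1}] r1c2 has the single candidate 1, so r1c2=1.
Step 6. [r4c3∈{4}] r4c3 is down to just 4. So r4c3=4.
Step 7. [r3c1∈{2}] r3c1 is down to just 2, so r3c1=2.
Step 8. [r2c2∈{2}] nothing but 2 survives at r2c2. So r2c2=2.
Step 9. [r3c3∈{3}] r3c3 is down to just 3, so r3c3=3.
Step 10. [r1c1∈{3}] r1c1 has the single candidate 3 ⇒ r1c1=3.

Answer: 3 1 2 4 / 4 2 1 3 / 2 4 3 1 / 1 3 4 2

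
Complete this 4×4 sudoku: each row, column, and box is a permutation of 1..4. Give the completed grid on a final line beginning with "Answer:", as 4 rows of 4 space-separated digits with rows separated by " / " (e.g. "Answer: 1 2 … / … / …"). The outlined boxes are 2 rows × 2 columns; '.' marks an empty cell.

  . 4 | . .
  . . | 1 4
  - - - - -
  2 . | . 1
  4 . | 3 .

Step 1. [r2c1∈{3}] r2c1 has the single candidate 3. So r2c1=3.
Step 2. [r4c4∈{2}] nothing but 2 survives at r4c4 ⇒ r4c4=2.
Step 3. [r1c1∈{1}] r1c1 is down to just 1. So r1c1=1.
Step 4. [r1c3∈{2}] only 2 remains possible at r1c3, so r1c3=2.
Step 5. [r3c3∈{4}] only 4 remains possible at r3c3. So r3c3=4.
Step 6. [r3c2∈{3}] r3c2's peers cover all but 3. So r3c2=3.
Step 7. [r1c4∈{3}] r1c4 is down to just 3. So r1c4=3.
Step 8. [r4c2∈{1}] r4c2 has the single candidate 1, so r4c2=1.
Step 9. [r2c2∈{2}] r2c2's peers cover all but 2, so r2c2=2.

Answer: 1 4 2 3 / 3 2 1 4 / 2 3 4 1 / 4 1 3 2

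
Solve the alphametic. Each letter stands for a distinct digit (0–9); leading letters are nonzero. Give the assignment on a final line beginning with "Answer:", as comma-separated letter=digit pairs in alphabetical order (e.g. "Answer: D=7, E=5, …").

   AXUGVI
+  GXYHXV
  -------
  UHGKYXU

Step 1. [col 1: I + V ≡ U (mod 10)] column 1 (I + V ≡ U (mod 10), carry-in 0) doesn't pin I yet; pick I=2 and continue. So I=2.
Step 2. [col 1: I + V ≡ U (mod 10)] column 1 (I + V ≡ U (mod 10), carry-in 0) doesn't pin U yet; pick U=1 and continue. So U=1.
Step 3. [col 1: I + V ≡ U (mod 10)] from column 1 (I=2, U=1, carry-in 0, digits 1,2 already taken and all letters distinct): V must equal 9. So V=9.
Step 4. [col 2: V + X ≡ X (mod 10)] X=3 is one option consistent with column 2 (V + X ≡ X (mod 10), carry-in 1) — take it. So X=3.
Step 5. [col 3: G + H ≡ Y (mod 10)] several values work for Y in column 3 (G + H ≡ Y (mod 10), carry-in 1); try Y=7, so Y=7.
Step 6. [col 3: G + H ≡ Y (mod 10)] H=0 is one option consistent with column 3 (G + H ≡ Y (mod 10), carry-in 1) — take it ⇒ H=0.
Step 7. [col 3: G + H ≡ Y (mod 10)] from column 3 (H=0, Y=7, carry-in 1, digits 0,1,2,3,7,9 already taken and all letters distinct): G must equal 6 ⇒ G=6.
Step 8. [col 4: U + Y ≡ K (mod 10)] from column 4 (U=1, Y=7, carry-in 0, digits 0,1,2,3,6,7,9 already taken and all letters distinct): K must equal 8, so K=8.
Step 9. [col 6: A + G ≡ H (mod 10)] from column 6 (G=6, H=0, carry-in 0, digits 0,1,2,3,6,7,8,9 already taken and all letters distinct): A must equal 4 ⇒ A=4.

Answer: A=4, G=6, H=0, I=2, K=8, U=1, V=9, X=3, Y=7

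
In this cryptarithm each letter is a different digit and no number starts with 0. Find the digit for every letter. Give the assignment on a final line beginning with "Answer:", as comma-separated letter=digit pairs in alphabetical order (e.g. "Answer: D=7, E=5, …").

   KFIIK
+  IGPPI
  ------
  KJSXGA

Step 1. [col 1: K + I ≡ A (mod 10)] several values work for I in column 1 (K + I ≡ A (mod 10), carry-in 0); try I=8. So I=8.
Step 2. [col 1: K + I ≡ A (mod 10)] A=9 is one option consistent with column 1 (K + I ≡ A (mod 10), carry-in 0) — take it, so A=9.
Step 3. [col 1: K + I ≡ A (mod 10)] in column 1 we have K+I≡A with carry-in 0; given I=8, A=9 and digits 8,9 already taken and all letters distinct, that pins K to 1 ⇒ K=1.
Step 4. [col 2: I + P ≡ G (mod 10)] column 2 (I + P ≡ G (mod 10), carry-in 0) doesn't pin G yet; pick G=4 and continue ⇒ G=4.
Step 5. [col 2: I + P ≡ G (mod 10)] from column 2 (I=8, G=4, carry-in 0, digits 1,4,8,9 already taken and all letters distinct): P must equal 6, so P=6.
Step 6. [col 3: I + P ≡ X (mod 10)] from column 3 (I=8, P=6, carry-in 1, digits 1,4,6,8,9 already taken and all letters distinct): X must equal 5. So X=5.
Step 7. [col 4: F + G ≡ S (mod 10)] several values work for F in column 4 (F + G ≡ S (mod 10), carry-in 1); try F=7, so F=7.
Step 8. [col 4: F + G ≡ S (mod 10)] column 4: given F=7, G=4, carry-in 1, and digits 1,4,5,6,7,8,9 already taken and all letters distinct, F+G≡S (mod 10) forces S=2, so S=2.
Step 9. [col 5: K + I ≡ J (mod 10)] in column 5 we have K+I≡J with carry-in 1; given K=1, I=8 and digits 1,2,4,5,6,7,8,9 already taken and all letters distinct, that pins J to 0. So J=0.

Answer: A=9, F=7, G=4, I=8, J=0, K=1, P=6, S=2, X=5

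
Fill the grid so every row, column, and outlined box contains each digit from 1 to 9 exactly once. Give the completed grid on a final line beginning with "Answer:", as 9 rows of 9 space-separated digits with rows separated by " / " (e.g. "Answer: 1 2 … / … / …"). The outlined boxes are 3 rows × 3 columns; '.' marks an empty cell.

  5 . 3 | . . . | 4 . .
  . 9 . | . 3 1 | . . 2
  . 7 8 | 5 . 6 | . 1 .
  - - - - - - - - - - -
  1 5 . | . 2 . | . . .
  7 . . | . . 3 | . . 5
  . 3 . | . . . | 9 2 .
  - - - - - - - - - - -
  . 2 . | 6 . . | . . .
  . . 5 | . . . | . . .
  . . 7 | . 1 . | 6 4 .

Step 1. [r9c2∈{8}] r9c2's peers cover all but 8, so r9c2=8.
Step 2. [r8c7∈{1,2,3,7,8}] col 7 places 2 nowhere but r8c7, so r8c7=2.
Step 3. [r6c1∈{4,6,8}] col 1 places 8 nowhere but r6c1, so r6c1=8.
Step 4. [r7c3∈{1,4,9}] col 3 places 1 nowhere but r7c3 ⇒ r7c3=1.
Step 5. [r8c9∈{1,3,7,8,9}] r8c9 is the only open cell in row 8 admitting 1 ⇒ r8c9=1.
Step 6. [r9c6∈{2,5,9}] row 9 places 5 nowhere but r9c6 ⇒ r9c6=5.
Step 7. [r1c6∈{2,7,8,9}] in col 6, 2 fits only at r1c6, so r1c6=2.
Step 8. [r6c4∈{1,4,7}] r6c4 is the only open cell in row 6 admitting 1 ⇒ r6c4=1.
Step 9. [r6c5∈{4,5,6,7}] in row 6, 5 fits only at r6c5, so r6c5=5.
Step 10. [r5c5∈{4,6,8,9}] r5c5 is the only open cell in col 5 admitting 6, so r5c5=6.
Step 11. [r5c8∈{8}] only 8 remains possible at r5c8. So r5c8=8.
Step 12. [r5c2∈{4}] r5c2 has the single candidate 4, so r5c2=4.
Step 13. [r5c4∈{9}] r5c4 is down to just 9. So r5c4=9.
Step 14. [r2c3∈{4,6}] r2c3 is the only open cell in col 3 admitting 4. So r2c3=4.
Step 15. [r2c1∈{6}] only 6 remains possible at r2c1, so r2c1=6.
Step 16. [r3c5∈{4,9}] r3c5 is the only open cell in row 3 admitting 4, so r3c5=4.
Step 17. [r1c5∈{7,8,9}] r1c5 is the only open cell in box 2 admitting 9. So r1c5=9.
Step 18. [r3c7∈{3}] r3c7 is down to just 3. So r3c7=3.
Step 19. [r4c7∈{7}] nothing but 7 survives at r4c7, so r4c7=7.
Step 20. [r6c6∈{4,7}] across row 6, 7 lands solely at r6c6, so r6c6=7.
Step 21. [r6c3∈{6}] r6c3 has the single candidate 6. So r6c3=6.
Step 22. [r3c9∈{9}] r3c9's peers cover all but 9. So r3c9=9.
Step 23. [r9c9∈{3}] r9c9's peers cover all but 3. So r9c9=3.
Step 24. [r8c4∈{3,4,7,8}] across col 4, 3 lands solely at r8c4. So r8c4=3.
Step 25. [r4c4∈{4,8}] 4 has one home in col 4: r4c4 ⇒ r4c4=4.
Step 26. [r7c1∈{3,4,9}] in row 7, 3 fits only at r7c1 ⇒ r7c1=3.
Step 27. [r7c6∈{4,8,9}] row 7 places 4 nowhere but r7c6 ⇒ r7c6=4.
Step 28. [r7c8∈{5,7,9}] across row 7, 9 lands solely at r7c8, so r7c8=9.
Step 29. [r8c8∈{7}] only 7 remains possible at r8c8. So r8c8=7.
Step 30. [r1c9∈{6,7,8}] across col 9, 7 lands solely at r1c9, so r1c9=7.
Step 31. [r2c7∈{5,8}] in box 3, 8 fits only at r2c7 ⇒ r2c7=8.
Step 32. [r8c6∈{8,9}] across col 6, 9 lands solely at r8c6 ⇒ r8c6=9.
Step 33. [r4c8∈{3,6}] 3 has one home in row 4: r4c8 ⇒ r4c8=3.
Step 34. [r8c5∈{8}] only 8 remains possible at r8c5, so r8c5=8.
Step 35. [r7c9∈{8}] nothing but 8 survives at r7c9, so r7c9=8.
Step 36. [r5c3∈{2}] r5c3's peers cover all but 2 ⇒ r5c3=2.
Step 37. [r2c4∈{7}] only 7 remains possible at r2c4, so r2c4=7.
Step 38. [r1c8∈{6}] nothing but 6 survives at r1c8 ⇒ r1c8=6.
Step 39. [r8c2∈{6}] r8c2's peers cover all but 6. So r8c2=6.
Step 40. [r6c9∈{4}] only 4 remains possible at r6c9, so r6c9=4.
Step 41. [r1c4∈{8}] nothing but 8 survives at r1c4. So r1c4=8.
Step 42. [r4c9∈{6}] r4c9 is down to just 6 ⇒ r4c9=6.
Step 43. [r3c1∈{2}] r3c1 has the single candidate 2. So r3c1=2.
Step 44. [r2c8∈{5}] r2c8 has the single candidate 5, so r2c8=5.
Step 45. [r9c1∈{9}] r9c1's peers cover all but 9 ⇒ r9c1=9.
Step 46. [r4c6∈{8}] r4c6's peers cover all but 8 ⇒ r4c6=8.
Step 47. [r5c7∈{1}] only 1 remains possible at r5c7 ⇒ r5c7=1.
Step 48. [r7c5∈{7}] nothing but 7 survives at r7c5, so r7c5=7.
Step 49. [r4c3∈{9}] r4c3 has the single candidate 9 ⇒ r4c3=9.
Step 50. [r8c1∈{4}] nothing but 4 survives at r8c1, so r8c1=4.
Step 51. [r9c4∈{2}] r9c4 is down to just 2. So r9c4=2.
Step 52. [r1c2∈{1}] nothing but 1 survives at r1c2 ⇒ r1c2=1.
Step 53. [r7c7∈{5}] nothing but 5 survives at r7c7. So r7c7=5.

Answer: 5 1 3 8 9 2 4 6 7 / 6 9 4 7 3 1 8 5 2 / 2 7 8 5 4 6 3 1 9 / 1 5 9 4 2 8 7 3 6 / 7 4 2 9 6 3 1 8 5 / 8 3 6 1 5 7 9 2 4 / 3 2 1 6 7 4 5 9 8 / 4 6 5 3 8 9 2 7 1 / 9 8 7 2 1 5 6 4 3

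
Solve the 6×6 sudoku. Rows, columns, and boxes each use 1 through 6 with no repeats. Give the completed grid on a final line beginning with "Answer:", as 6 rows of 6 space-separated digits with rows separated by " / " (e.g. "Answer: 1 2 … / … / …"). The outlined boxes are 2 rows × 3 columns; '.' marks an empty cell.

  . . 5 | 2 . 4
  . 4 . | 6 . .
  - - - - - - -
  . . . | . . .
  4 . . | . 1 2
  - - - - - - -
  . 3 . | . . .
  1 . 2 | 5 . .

Step 1. [r6c2∈{6}] r6c2 is down to just 6 ⇒ r6c2=6.
Step 2. [r1c5∈{3}] only 3 remains possible at r1c5. So r1c5=3.
Step 3. [r6c5∈{4}] nothing but 4 survives at r6c5 ⇒ r6c5=4.
Step 4. [r2c6∈{1,5}] r2c6 is the only open cell in box 2 admitting 1, so r2c6=1.
Step 5. [r3c6∈{3,5,6}] 5 has one home in col 6: r3c6, so r3c6=5.
Step 6. [r3c3∈{1,3,6}] across col 3, 1 lands solely at r3c3, so r3c3=1.
Step 7. [r2c3∈{3}] r2c3 has the single candidate 3 ⇒ r2c3=3.
Step 8. [r3c1∈{2,3,6}] col 1 places 3 nowhere but r3c1 ⇒ r3c1=3.
Step 9. [r5c6∈{6}] r5c6 is down to just 6, so r5c6=6.
Step 10. [r1c2∈{1}] only 1 remains possible at r1c2. So r1c2=1.
Step 11. [r5c4∈{1}] only 1 remains possible at r5c4. So r5c4=1.
Step 12. [r2c5∈{5}] r2c5 is down to just 5, so r2c5=5.
Step 13. [r5c1∈{5}] r5c1's peers cover all but 5 ⇒ r5c1=5.
Step 14. [r3c2∈{2}] only 2 remains possible at r3c2, so r3c2=2.
Step 15. [r4c3∈{6}] r4c3 is down to just 6. So r4c3=6.
Step 16. [r5c3∈{4}] r5c3 has the single candidate 4. So r5c3=4.
Step 17. [r3c5∈{6}] r3c5 has the single candidate 6 ⇒ r3c5=6.
Step 18. [r5c5∈{2}] r5c5 is down to just 2, so r5c5=2.
Step 19. [r4c4∈{3}] r4c4 is down to just 3. So r4c4=3.
Step 20. [r4c2∈{5}] nothing but 5 survives at r4c2. So r4c2=5.
Step 21. [r2c1∈{2}] r2c1's peers cover all but 2, so r2c1=2.
Step 22. [r6c6∈{3}] r6c6's peers cover all but 3 ⇒ r6c6=3.
Step 23. [r3c4∈{4}] r3c4 is down to just 4 ⇒ r3c4=4.
Step 24. [r1c1∈{6}] only 6 remains possible at r1c1 ⇒ r1c1=6.

Answer: 6 1 5 2 3 4 / 2 4 3 6 5 1 / 3 2 1 4 6 5 / 4 5 6 3 1 2 / 5 3 4 1 2 6 / 1 6 2 5 4 3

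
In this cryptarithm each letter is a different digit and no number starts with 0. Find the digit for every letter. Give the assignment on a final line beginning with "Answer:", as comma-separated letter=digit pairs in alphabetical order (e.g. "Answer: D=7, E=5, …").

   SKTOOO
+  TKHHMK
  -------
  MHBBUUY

Step 1. [col 1: O + K ≡ Y (mod 10)] no forcing yet in column 1 (carry-in 0); O=7 is free and consistent — try it, so O=7.
Step 2. [M] the sum has 7 digits but both addends have 6; that extra leading digit M is the final carry, namely 1 ⇒ M=1.
Step 3. [col 1: O + K ≡ Y (mod 10)] several values work for Y in column 1 (O + K ≡ Y (mod 10), carry-in 0); try Y=0 ⇒ Y=0.
Step 4. [col 1: O + K ≡ Y (mod 10)] in column 1 we have O+K≡Y with carry-in 0; given O=7, Y=0 and digits 0,1,7 already taken and all letters distinct, that pins K to 3, so K=3.
Step 5. [col 2: O + M ≡ U (mod 10)] column 2: given O=7, M=1, carry-in 1, and digits 0,1,3,7 already taken and all letters distinct, O+M≡U (mod 10) forces U=9, so U=9.
Step 6. [col 3: O + H ≡ U (mod 10)] column 3 reads O+H+carry(0)=U with O=7, U=9; with digits 0,1,3,7,9 already taken and all letters distinct, the only value for H is 2 ⇒ H=2.
Step 7. [col 4: T + H ≡ B (mod 10)] several values work for B in column 4 (T + H ≡ B (mod 10), carry-in 0); try B=6 ⇒ B=6.
Step 8. [col 4: T + H ≡ B (mod 10)] from column 4 (H=2, B=6, carry-in 0, digits 0,1,2,3,6,7,9 already taken and all letters distinct): T must equal 4 ⇒ T=4.
Step 9. [col 6: S + T ≡ H (mod 10)] column 6: given T=4, H=2, carry-in 0, and digits 0,1,2,3,4,6,7,9 already taken and all letters distinct, S+T≡H (mod 10) forces S=8, so S=8.

Answer: B=6, H=2, K=3, M=1, O=7, S=8, T=4, U=9, Y=0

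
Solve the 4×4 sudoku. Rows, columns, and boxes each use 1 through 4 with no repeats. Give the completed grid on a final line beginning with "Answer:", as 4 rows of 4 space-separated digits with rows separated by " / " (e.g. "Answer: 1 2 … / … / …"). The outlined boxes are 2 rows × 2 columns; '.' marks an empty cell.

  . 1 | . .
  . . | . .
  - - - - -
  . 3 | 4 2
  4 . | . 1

Step 1. [r1c4∈{3,4}] across row 1, 4 lands solely at r1c4 ⇒ r1c4=4.
Step 2. [r2c4∈{3}] only 3 remains possible at r2c4, so r2c4=3.
Step 3. [r2c1∈{2}] r2c1 has the single candidate 2, so r2c1=2.
Step 4. [r4c3∈{3}] nothing but 3 survives at r4c3 ⇒ r4c3=3.
Step 5. [r2c2∈{4}] only 4 remains possible at r2c2. So r2c2=4.
Step 6. [r4c2∈{2}] only 2 remains possible at r4c2 ⇒ r4c2=2.
Step 7. [r3c1∈{1}] r3c1 is down to just 1. So r3c1=1.
Step 8. [r1c1∈{3}] only 3 remains possible at r1c1, so r1c1=3.
Step 9. [r1c3∈{2}] r1c3 has the single candidate 2, so r1c3=2.
Step 10. [r2c3∈{1}] nothing but 1 survives at r2c3. So r2c3=1.

Answer: 3 1 2 4 / 2 4 1 3 / 1 3 4 2 / 4 2 3 1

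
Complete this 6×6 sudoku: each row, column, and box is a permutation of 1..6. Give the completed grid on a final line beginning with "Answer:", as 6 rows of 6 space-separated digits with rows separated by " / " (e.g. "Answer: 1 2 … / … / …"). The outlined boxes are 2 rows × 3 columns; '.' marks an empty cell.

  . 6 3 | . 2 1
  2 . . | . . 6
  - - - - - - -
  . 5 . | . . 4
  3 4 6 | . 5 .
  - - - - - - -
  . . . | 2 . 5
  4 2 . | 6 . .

Step 1. [r5c3∈{1}] only 1 remains possible at r5c3, so r5c3=1.
Step 2. [r1c4∈{4,5}] across row 1, 4 lands solely at r1c4 ⇒ r1c4=4.
Step 3. [r2c5∈{3}] r2c5 has the single candidate 3. So r2c5=3.
Step 4. [r3c1∈{1}] r3c1 is down to just 1. So r3c1=1.
Step 5. [r2c3∈{4,5}] across row 2, 4 lands solely at r2c3, so r2c3=4.
Step 6. [r2c4∈{5}] r2c4's peers cover all but 5, so r2c4=5.
Step 7. [r5c2∈{3}] r5c2 has the single candidate 3 ⇒ r5c2=3.
Step 8. [r4c6∈{2}] nothing but 2 survives at r4c6, so r4c6=2.
Step 9. [r5c1∈{6}] nothing but 6 survives at r5c1. So r5c1=6.
Step 10. [r5c5∈{4}] nothing but 4 survives at r5c5 ⇒ r5c5=4.
Step 11. [r2c2∈{1}] r2c2 has the single candidate 1 ⇒ r2c2=1.
Step 12. [r6c3∈{5}] only 5 remains possible at r6c3. So r6c3=5.
Step 13. [r3c5∈{6}] only 6 remains possible at r3c5 ⇒ r3c5=6.
Step 14. [r1c1∈{5}] r1c1 has the single candidate 5, so r1c1=5.
Step 15. [r6c5∈{1}] only 1 remains possible at r6c5. So r6c5=1.
Step 16. [r3c4∈{3}] only 3 remains possible at r3c4. So r3c4=3.
Step 17. [r4c4∈{1}] r4c4's peers cover all but 1, so r4c4=1.
Step 18. [r6c6∈{3}] r6c6's peers cover all but 3, so r6c6=3.
Step 19. [r3c3∈{2}] r3c3 has the single candidate 2 ⇒ r3c3=2.

Answer: 5 6 3 4 2 1 / 2 1 4 5 3 6 / 1 5 2 3 6 4 / 3 4 6 1 5 2 / 6 3 1 2 4 5 / 4 2 5 6 1 3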